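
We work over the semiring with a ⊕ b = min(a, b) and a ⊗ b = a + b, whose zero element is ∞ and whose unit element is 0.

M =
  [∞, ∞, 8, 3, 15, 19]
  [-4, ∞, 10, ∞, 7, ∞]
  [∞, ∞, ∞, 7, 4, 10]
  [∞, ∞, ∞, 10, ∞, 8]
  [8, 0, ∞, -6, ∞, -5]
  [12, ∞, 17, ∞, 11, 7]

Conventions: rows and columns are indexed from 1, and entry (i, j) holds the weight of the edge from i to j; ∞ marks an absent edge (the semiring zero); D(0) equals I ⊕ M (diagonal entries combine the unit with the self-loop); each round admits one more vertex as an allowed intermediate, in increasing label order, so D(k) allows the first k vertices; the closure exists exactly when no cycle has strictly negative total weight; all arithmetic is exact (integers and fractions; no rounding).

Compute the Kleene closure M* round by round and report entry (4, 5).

D(0):
  [0, ∞, 8, 3, 15, 19]
  [-4, 0, 10, ∞, 7, ∞]
  [∞, ∞, 0, 7, 4, 10]
  [∞, ∞, ∞, 0, ∞, 8]
  [8, 0, ∞, -6, 0, -5]
  [12, ∞, 17, ∞, 11, 0]
D(1):
  [0, ∞, 8, 3, 15, 19]
  [-4, 0, 4, -1, 7, 15]
  [∞, ∞, 0, 7, 4, 10]
  [∞, ∞, ∞, 0, ∞, 8]
  [8, 0, 16, -6, 0, -5]
  [12, ∞, 17, 15, 11, 0]
D(2):
  [0, ∞, 8, 3, 15, 19]
  [-4, 0, 4, -1, 7, 15]
  [∞, ∞, 0, 7, 4, 10]
  [∞, ∞, ∞, 0, ∞, 8]
  [-4, 0, 4, -6, 0, -5]
  [12, ∞, 17, 15, 11, 0]
D(3):
  [0, ∞, 8, 3, 12, 18]
  [-4, 0, 4, -1, 7, 14]
  [∞, ∞, 0, 7, 4, 10]
  [∞, ∞, ∞, 0, ∞, 8]
  [-4, 0, 4, -6, 0, -5]
  [12, ∞, 17, 15, 11, 0]
D(4):
  [0, ∞, 8, 3, 12, 11]
  [-4, 0, 4, -1, 7, 7]
  [∞, ∞, 0, 7, 4, 10]
  [∞, ∞, ∞, 0, ∞, 8]
  [-4, 0, 4, -6, 0, -5]
  [12, ∞, 17, 15, 11, 0]
D(5):
  [0, 12, 8, 3, 12, 7]
  [-4, 0, 4, -1, 7, 2]
  [0, 4, 0, -2, 4, -1]
  [∞, ∞, ∞, 0, ∞, 8]
  [-4, 0, 4, -6, 0, -5]
  [7, 11, 15, 5, 11, 0]
D(6):
  [0, 12, 8, 3, 12, 7]
  [-4, 0, 4, -1, 7, 2]
  [0, 4, 0, -2, 4, -1]
  [15, 19, 23, 0, 19, 8]
  [-4, 0, 4, -6, 0, -5]
  [7, 11, 15, 5, 11, 0]
Answer: M*[4][5] = 19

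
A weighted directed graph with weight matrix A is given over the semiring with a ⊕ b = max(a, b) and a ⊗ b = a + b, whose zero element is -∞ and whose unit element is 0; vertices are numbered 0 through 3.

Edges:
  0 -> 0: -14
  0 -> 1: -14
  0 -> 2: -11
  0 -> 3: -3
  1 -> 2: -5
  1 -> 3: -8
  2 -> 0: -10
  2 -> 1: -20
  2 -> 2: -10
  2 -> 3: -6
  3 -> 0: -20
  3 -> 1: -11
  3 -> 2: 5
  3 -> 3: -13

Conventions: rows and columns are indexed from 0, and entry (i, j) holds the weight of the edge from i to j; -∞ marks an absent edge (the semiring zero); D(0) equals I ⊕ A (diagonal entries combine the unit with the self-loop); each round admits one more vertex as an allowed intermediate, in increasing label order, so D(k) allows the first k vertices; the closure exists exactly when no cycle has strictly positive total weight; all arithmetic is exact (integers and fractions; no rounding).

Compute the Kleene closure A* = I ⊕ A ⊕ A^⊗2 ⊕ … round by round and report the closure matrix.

D(0):
  [0, -14, -11, -3]
  [-∞, 0, -5, -8]
  [-10, -20, 0, -6]
  [-20, -11, 5, 0]
D(1):
  [0, -14, -11, -3]
  [-∞, 0, -5, -8]
  [-10, -20, 0, -6]
  [-20, -11, 5, 0]
D(2):
  [0, -14, -11, -3]
  [-∞, 0, -5, -8]
  [-10, -20, 0, -6]
  [-20, -11, 5, 0]
D(3):
  [0, -14, -11, -3]
  [-15, 0, -5, -8]
  [-10, -20, 0, -6]
  [-5, -11, 5, 0]
D(4):
  [0, -14, 2, -3]
  [-13, 0, -3, -8]
  [-10, -17, 0, -6]
  [-5, -11, 5, 0]
Answer: A* = [[0, -14, 2, -3], [-13, 0, -3, -8], [-10, -17, 0, -6], [-5, -11, 5, 0]]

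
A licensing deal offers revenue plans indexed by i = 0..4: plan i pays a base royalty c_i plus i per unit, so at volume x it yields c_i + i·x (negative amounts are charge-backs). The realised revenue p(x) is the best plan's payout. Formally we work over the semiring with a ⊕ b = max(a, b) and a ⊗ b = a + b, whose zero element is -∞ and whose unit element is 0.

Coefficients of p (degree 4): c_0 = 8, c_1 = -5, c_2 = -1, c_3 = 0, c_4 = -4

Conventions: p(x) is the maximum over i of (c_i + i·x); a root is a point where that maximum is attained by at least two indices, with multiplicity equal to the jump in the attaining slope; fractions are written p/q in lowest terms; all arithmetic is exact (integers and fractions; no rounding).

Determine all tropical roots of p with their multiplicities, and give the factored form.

hull edge (i=0, c=8) to (i=3, c=0): slope -8/3, span 3
hull edge (i=3, c=0) to (i=4, c=-4): slope -4, span 1
Factored form: p(x) = -4 ⊗ (x ⊕ 8/3) ⊗ (x ⊕ 8/3) ⊗ (x ⊕ 8/3) ⊗ (x ⊕ 4)
Answer: roots = 8/3 (mult 3), 4 (mult 1)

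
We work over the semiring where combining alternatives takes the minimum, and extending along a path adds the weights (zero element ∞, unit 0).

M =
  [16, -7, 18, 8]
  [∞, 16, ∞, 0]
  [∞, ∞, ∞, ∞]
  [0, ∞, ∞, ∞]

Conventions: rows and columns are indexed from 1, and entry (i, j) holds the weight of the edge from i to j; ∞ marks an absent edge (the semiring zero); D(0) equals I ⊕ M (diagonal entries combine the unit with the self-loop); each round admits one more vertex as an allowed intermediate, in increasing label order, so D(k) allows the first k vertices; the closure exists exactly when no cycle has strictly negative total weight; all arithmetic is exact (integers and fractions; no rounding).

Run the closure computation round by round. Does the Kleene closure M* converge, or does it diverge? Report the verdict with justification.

D(0):
  [0, -7, 18, 8]
  [∞, 0, ∞, 0]
  [∞, ∞, 0, ∞]
  [0, ∞, ∞, 0]
D(1):
  [0, -7, 18, 8]
  [∞, 0, ∞, 0]
  [∞, ∞, 0, ∞]
  [0, -7, 18, 0]
Detection: at round 2, diagonal entry (4, 4) turns strictly negative.
Key observation: the cycle 4->1->2->4 has total weight 0 + (-7) + 0, which is strictly negative.
Answer: DIVERGES — negative cycle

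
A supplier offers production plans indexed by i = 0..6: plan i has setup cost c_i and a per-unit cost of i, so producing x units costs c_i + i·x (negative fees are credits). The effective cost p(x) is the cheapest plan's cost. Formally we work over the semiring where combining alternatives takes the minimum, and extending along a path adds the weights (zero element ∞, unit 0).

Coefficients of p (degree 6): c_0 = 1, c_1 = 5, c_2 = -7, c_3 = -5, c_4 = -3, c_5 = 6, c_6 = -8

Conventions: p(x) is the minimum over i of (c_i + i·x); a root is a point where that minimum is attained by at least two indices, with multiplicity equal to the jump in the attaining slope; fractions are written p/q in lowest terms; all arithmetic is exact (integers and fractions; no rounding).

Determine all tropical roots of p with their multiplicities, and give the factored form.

hull edge (i=0, c=1) to (i=2, c=-7): slope -4, span 2
hull edge (i=2, c=-7) to (i=6, c=-8): slope -1/4, span 4
Factored form: p(x) = -8 ⊗ (x ⊕ 1/4) ⊗ (x ⊕ 1/4) ⊗ (x ⊕ 1/4) ⊗ (x ⊕ 1/4) ⊗ (x ⊕ 4) ⊗ (x ⊕ 4)
Answer: roots = 1/4 (mult 4), 4 (mult 2)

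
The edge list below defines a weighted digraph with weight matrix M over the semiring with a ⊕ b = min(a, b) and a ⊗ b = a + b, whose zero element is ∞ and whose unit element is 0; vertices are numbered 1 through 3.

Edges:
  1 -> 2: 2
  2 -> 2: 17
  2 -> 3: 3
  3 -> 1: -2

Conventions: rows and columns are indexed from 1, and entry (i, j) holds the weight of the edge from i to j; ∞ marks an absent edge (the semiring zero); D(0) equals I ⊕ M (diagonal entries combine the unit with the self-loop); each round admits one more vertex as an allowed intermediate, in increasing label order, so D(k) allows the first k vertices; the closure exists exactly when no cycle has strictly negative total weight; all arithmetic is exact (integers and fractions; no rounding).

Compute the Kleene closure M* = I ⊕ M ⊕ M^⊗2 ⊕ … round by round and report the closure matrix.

D(0):
  [0, 2, ∞]
  [∞, 0, 3]
  [-2, ∞, 0]
D(1):
  [0, 2, ∞]
  [∞, 0, 3]
  [-2, 0, 0]
D(2):
  [0, 2, 5]
  [∞, 0, 3]
  [-2, 0, 0]
D(3):
  [0, 2, 5]
  [1, 0, 3]
  [-2, 0, 0]
Answer: M* = [[0, 2, 5], [1, 0, 3], [-2, 0, 0]]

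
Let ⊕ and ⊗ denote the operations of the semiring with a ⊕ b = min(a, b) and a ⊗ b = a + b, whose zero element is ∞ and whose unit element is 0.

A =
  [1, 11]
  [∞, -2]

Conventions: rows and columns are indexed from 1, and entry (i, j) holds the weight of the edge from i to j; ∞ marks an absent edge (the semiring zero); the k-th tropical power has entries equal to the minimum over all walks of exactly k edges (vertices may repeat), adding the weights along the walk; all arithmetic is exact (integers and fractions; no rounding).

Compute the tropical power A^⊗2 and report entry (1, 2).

A^⊗2:
  [2, 9]
  [∞, -4]
Key observation: the optimum is the walk 1->2->2, with weight 11 + (-2) = 9.
Optimal value attained by: walk 1->2->2.
Answer: (A^⊗2)[1][2] = 9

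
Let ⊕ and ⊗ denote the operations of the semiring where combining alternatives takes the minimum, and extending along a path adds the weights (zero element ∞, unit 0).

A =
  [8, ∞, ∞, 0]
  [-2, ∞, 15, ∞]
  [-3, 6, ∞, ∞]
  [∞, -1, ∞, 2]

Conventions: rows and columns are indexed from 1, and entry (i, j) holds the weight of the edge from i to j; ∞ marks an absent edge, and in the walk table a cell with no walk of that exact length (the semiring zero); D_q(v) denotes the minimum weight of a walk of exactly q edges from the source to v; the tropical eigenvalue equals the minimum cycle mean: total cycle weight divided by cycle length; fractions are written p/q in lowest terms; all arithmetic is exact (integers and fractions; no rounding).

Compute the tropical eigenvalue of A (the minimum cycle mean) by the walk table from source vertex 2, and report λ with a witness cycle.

q=0: [∞, 0, ∞, ∞]
q=1: [-2, ∞, 15, ∞]
q=2: [6, 21, ∞, -2]
q=3: [14, -3, 36, 0]
q=4: [-5, -1, 12, 2]
Optimal cycle mean attained by: cycle 1->4->2->1, total 0 + (-1) + (-2), length 3.
Answer: λ = -1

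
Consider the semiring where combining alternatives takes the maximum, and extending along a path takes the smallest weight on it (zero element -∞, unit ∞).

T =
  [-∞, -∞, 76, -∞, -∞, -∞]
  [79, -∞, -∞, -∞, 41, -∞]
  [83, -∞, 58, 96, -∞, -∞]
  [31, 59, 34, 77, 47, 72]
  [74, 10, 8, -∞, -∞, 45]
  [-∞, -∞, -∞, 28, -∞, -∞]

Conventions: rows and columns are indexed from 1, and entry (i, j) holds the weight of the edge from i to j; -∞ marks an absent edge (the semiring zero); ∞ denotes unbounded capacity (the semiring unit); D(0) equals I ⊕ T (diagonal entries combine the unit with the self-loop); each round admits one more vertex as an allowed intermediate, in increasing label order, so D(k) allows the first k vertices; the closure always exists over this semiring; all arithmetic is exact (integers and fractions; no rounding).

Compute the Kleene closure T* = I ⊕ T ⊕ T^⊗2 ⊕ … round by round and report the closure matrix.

D(0):
  [∞, -∞, 76, -∞, -∞, -∞]
  [79, ∞, -∞, -∞, 41, -∞]
  [83, -∞, ∞, 96, -∞, -∞]
  [31, 59, 34, ∞, 47, 72]
  [74, 10, 8, -∞, ∞, 45]
  [-∞, -∞, -∞, 28, -∞, ∞]
D(1):
  [∞, -∞, 76, -∞, -∞, -∞]
  [79, ∞, 76, -∞, 41, -∞]
  [83, -∞, ∞, 96, -∞, -∞]
  [31, 59, 34, ∞, 47, 72]
  [74, 10, 74, -∞, ∞, 45]
  [-∞, -∞, -∞, 28, -∞, ∞]
D(2):
  [∞, -∞, 76, -∞, -∞, -∞]
  [79, ∞, 76, -∞, 41, -∞]
  [83, -∞, ∞, 96, -∞, -∞]
  [59, 59, 59, ∞, 47, 72]
  [74, 10, 74, -∞, ∞, 45]
  [-∞, -∞, -∞, 28, -∞, ∞]
D(3):
  [∞, -∞, 76, 76, -∞, -∞]
  [79, ∞, 76, 76, 41, -∞]
  [83, -∞, ∞, 96, -∞, -∞]
  [59, 59, 59, ∞, 47, 72]
  [74, 10, 74, 74, ∞, 45]
  [-∞, -∞, -∞, 28, -∞, ∞]
D(4):
  [∞, 59, 76, 76, 47, 72]
  [79, ∞, 76, 76, 47, 72]
  [83, 59, ∞, 96, 47, 72]
  [59, 59, 59, ∞, 47, 72]
  [74, 59, 74, 74, ∞, 72]
  [28, 28, 28, 28, 28, ∞]
D(5):
  [∞, 59, 76, 76, 47, 72]
  [79, ∞, 76, 76, 47, 72]
  [83, 59, ∞, 96, 47, 72]
  [59, 59, 59, ∞, 47, 72]
  [74, 59, 74, 74, ∞, 72]
  [28, 28, 28, 28, 28, ∞]
D(6):
  [∞, 59, 76, 76, 47, 72]
  [79, ∞, 76, 76, 47, 72]
  [83, 59, ∞, 96, 47, 72]
  [59, 59, 59, ∞, 47, 72]
  [74, 59, 74, 74, ∞, 72]
  [28, 28, 28, 28, 28, ∞]
Answer: T* = [[∞, 59, 76, 76, 47, 72], [79, ∞, 76, 76, 47, 72], [83, 59, ∞, 96, 47, 72], [59, 59, 59, ∞, 47, 72], [74, 59, 74, 74, ∞, 72], [28, 28, 28, 28, 28, ∞]]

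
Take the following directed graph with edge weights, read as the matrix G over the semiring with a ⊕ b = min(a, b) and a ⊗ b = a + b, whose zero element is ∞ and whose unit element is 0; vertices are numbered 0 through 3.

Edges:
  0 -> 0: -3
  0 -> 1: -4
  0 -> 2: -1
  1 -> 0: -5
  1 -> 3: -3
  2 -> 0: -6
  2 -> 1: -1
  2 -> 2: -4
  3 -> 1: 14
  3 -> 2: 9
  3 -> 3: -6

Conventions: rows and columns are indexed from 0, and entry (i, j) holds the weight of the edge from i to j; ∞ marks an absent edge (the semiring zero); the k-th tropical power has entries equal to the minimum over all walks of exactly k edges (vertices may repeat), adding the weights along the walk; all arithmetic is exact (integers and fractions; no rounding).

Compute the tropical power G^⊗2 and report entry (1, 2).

G^⊗2:
  [-9, -7, -5, -7]
  [-8, -9, -6, -9]
  [-10, -10, -8, -4]
  [3, 8, 3, -12]
Key observation: the optimum is the walk 1->0->2, with weight (-5) + (-1) = -6.
Optimal value attained by: walk 1->0->2.
Answer: (G^⊗2)[1][2] = -6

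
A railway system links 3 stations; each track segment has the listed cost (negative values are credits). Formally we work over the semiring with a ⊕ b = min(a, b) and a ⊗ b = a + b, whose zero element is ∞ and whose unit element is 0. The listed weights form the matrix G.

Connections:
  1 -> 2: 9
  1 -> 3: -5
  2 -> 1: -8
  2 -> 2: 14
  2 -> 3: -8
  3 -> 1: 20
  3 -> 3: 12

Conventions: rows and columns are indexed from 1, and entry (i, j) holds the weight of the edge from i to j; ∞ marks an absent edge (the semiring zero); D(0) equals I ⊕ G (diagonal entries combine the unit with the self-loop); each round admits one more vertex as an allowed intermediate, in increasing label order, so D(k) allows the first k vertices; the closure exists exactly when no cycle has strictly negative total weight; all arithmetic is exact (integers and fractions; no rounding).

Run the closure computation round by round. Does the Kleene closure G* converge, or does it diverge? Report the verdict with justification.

D(0):
  [0, 9, -5]
  [-8, 0, -8]
  [20, ∞, 0]
D(1):
  [0, 9, -5]
  [-8, 0, -13]
  [20, 29, 0]
D(2):
  [0, 9, -5]
  [-8, 0, -13]
  [20, 29, 0]
D(3):
  [0, 9, -5]
  [-8, 0, -13]
  [20, 29, 0]
Key observation: every diagonal entry stays at the unit through all rounds, so no improving cycle exists.
Answer: CONVERGES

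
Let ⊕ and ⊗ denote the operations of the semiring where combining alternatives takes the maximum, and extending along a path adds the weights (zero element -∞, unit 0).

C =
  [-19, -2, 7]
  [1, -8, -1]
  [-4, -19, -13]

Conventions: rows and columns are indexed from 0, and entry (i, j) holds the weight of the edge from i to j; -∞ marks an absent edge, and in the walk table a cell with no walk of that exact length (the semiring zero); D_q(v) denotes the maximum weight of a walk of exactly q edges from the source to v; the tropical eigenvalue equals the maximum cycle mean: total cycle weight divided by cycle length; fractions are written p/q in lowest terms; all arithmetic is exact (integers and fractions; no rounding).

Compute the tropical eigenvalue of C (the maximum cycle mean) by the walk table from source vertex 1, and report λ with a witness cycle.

q=0: [-∞, 0, -∞]
q=1: [1, -8, -1]
q=2: [-5, -1, 8]
q=3: [4, -7, 2]
Optimal cycle mean attained by: cycle 0->2->0, total 7 + (-4), length 2.
Answer: λ = 3/2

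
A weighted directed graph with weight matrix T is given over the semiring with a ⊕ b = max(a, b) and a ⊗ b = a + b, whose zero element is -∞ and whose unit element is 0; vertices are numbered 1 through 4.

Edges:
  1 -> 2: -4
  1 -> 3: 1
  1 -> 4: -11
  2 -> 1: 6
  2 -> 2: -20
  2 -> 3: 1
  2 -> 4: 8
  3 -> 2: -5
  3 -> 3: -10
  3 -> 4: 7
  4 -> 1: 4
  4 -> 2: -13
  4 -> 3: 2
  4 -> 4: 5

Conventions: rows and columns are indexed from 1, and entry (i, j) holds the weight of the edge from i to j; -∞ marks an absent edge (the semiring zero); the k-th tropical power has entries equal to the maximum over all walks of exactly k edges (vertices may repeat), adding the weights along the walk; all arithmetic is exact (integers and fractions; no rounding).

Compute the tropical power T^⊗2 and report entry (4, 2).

T^⊗2:
  [2, -4, -3, 8]
  [12, 2, 10, 13]
  [11, -6, 9, 12]
  [9, 0, 7, 10]
Key observation: the optimum is the walk 4->1->2, with weight 4 + (-4) = 0.
Optimal value attained by: walk 4->1->2.
Answer: (T^⊗2)[4][2] = 0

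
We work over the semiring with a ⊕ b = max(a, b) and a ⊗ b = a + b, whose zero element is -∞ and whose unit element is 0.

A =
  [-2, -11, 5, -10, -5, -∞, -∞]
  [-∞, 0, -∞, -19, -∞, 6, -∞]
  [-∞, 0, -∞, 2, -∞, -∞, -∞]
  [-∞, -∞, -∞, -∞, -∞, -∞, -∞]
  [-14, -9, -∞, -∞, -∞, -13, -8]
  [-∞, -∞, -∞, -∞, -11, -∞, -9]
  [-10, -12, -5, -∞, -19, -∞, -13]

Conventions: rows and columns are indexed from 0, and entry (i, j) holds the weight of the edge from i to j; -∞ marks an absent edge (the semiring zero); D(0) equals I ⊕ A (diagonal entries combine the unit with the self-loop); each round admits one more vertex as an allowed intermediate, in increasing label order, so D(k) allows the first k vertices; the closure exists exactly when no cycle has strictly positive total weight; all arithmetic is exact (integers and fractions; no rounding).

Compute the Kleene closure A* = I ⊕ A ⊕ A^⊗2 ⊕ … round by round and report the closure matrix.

D(0):
  [0, -11, 5, -10, -5, -∞, -∞]
  [-∞, 0, -∞, -19, -∞, 6, -∞]
  [-∞, 0, 0, 2, -∞, -∞, -∞]
  [-∞, -∞, -∞, 0, -∞, -∞, -∞]
  [-14, -9, -∞, -∞, 0, -13, -8]
  [-∞, -∞, -∞, -∞, -11, 0, -9]
  [-10, -12, -5, -∞, -19, -∞, 0]
D(1):
  [0, -11, 5, -10, -5, -∞, -∞]
  [-∞, 0, -∞, -19, -∞, 6, -∞]
  [-∞, 0, 0, 2, -∞, -∞, -∞]
  [-∞, -∞, -∞, 0, -∞, -∞, -∞]
  [-14, -9, -9, -24, 0, -13, -8]
  [-∞, -∞, -∞, -∞, -11, 0, -9]
  [-10, -12, -5, -20, -15, -∞, 0]
D(2):
  [0, -11, 5, -10, -5, -5, -∞]
  [-∞, 0, -∞, -19, -∞, 6, -∞]
  [-∞, 0, 0, 2, -∞, 6, -∞]
  [-∞, -∞, -∞, 0, -∞, -∞, -∞]
  [-14, -9, -9, -24, 0, -3, -8]
  [-∞, -∞, -∞, -∞, -11, 0, -9]
  [-10, -12, -5, -20, -15, -6, 0]
D(3):
  [0, 5, 5, 7, -5, 11, -∞]
  [-∞, 0, -∞, -19, -∞, 6, -∞]
  [-∞, 0, 0, 2, -∞, 6, -∞]
  [-∞, -∞, -∞, 0, -∞, -∞, -∞]
  [-14, -9, -9, -7, 0, -3, -8]
  [-∞, -∞, -∞, -∞, -11, 0, -9]
  [-10, -5, -5, -3, -15, 1, 0]
D(4):
  [0, 5, 5, 7, -5, 11, -∞]
  [-∞, 0, -∞, -19, -∞, 6, -∞]
  [-∞, 0, 0, 2, -∞, 6, -∞]
  [-∞, -∞, -∞, 0, -∞, -∞, -∞]
  [-14, -9, -9, -7, 0, -3, -8]
  [-∞, -∞, -∞, -∞, -11, 0, -9]
  [-10, -5, -5, -3, -15, 1, 0]
D(5):
  [0, 5, 5, 7, -5, 11, -13]
  [-∞, 0, -∞, -19, -∞, 6, -∞]
  [-∞, 0, 0, 2, -∞, 6, -∞]
  [-∞, -∞, -∞, 0, -∞, -∞, -∞]
  [-14, -9, -9, -7, 0, -3, -8]
  [-25, -20, -20, -18, -11, 0, -9]
  [-10, -5, -5, -3, -15, 1, 0]
D(6):
  [0, 5, 5, 7, 0, 11, 2]
  [-19, 0, -14, -12, -5, 6, -3]
  [-19, 0, 0, 2, -5, 6, -3]
  [-∞, -∞, -∞, 0, -∞, -∞, -∞]
  [-14, -9, -9, -7, 0, -3, -8]
  [-25, -20, -20, -18, -11, 0, -9]
  [-10, -5, -5, -3, -10, 1, 0]
D(7):
  [0, 5, 5, 7, 0, 11, 2]
  [-13, 0, -8, -6, -5, 6, -3]
  [-13, 0, 0, 2, -5, 6, -3]
  [-∞, -∞, -∞, 0, -∞, -∞, -∞]
  [-14, -9, -9, -7, 0, -3, -8]
  [-19, -14, -14, -12, -11, 0, -9]
  [-10, -5, -5, -3, -10, 1, 0]
Answer: A* = [[0, 5, 5, 7, 0, 11, 2], [-13, 0, -8, -6, -5, 6, -3], [-13, 0, 0, 2, -5, 6, -3], [-∞, -∞, -∞, 0, -∞, -∞, -∞], [-14, -9, -9, -7, 0, -3, -8], [-19, -14, -14, -12, -11, 0, -9], [-10, -5, -5, -3, -10, 1, 0]]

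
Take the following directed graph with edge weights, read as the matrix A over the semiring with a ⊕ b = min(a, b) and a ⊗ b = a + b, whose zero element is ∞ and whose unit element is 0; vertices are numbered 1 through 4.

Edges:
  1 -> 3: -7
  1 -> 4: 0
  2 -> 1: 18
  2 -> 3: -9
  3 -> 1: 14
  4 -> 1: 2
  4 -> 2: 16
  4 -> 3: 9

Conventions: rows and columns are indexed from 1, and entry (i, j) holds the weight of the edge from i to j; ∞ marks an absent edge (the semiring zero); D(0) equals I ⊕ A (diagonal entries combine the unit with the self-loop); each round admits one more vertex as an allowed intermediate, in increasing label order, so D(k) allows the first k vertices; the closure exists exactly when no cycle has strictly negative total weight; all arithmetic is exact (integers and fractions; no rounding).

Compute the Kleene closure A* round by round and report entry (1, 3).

D(0):
  [0, ∞, -7, 0]
  [18, 0, -9, ∞]
  [14, ∞, 0, ∞]
  [2, 16, 9, 0]
D(1):
  [0, ∞, -7, 0]
  [18, 0, -9, 18]
  [14, ∞, 0, 14]
  [2, 16, -5, 0]
D(2):
  [0, ∞, -7, 0]
  [18, 0, -9, 18]
  [14, ∞, 0, 14]
  [2, 16, -5, 0]
D(3):
  [0, ∞, -7, 0]
  [5, 0, -9, 5]
  [14, ∞, 0, 14]
  [2, 16, -5, 0]
D(4):
  [0, 16, -7, 0]
  [5, 0, -9, 5]
  [14, 30, 0, 14]
  [2, 16, -5, 0]
Answer: A*[1][3] = -7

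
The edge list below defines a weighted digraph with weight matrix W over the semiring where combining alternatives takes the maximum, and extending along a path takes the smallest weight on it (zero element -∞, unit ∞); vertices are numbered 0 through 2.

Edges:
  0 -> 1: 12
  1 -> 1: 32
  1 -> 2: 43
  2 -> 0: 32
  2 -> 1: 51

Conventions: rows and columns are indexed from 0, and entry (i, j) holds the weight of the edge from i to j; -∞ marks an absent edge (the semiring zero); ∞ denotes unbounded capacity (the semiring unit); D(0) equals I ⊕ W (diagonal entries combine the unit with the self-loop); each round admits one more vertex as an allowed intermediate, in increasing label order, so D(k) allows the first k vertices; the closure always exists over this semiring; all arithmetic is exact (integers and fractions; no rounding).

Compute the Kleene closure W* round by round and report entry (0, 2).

D(0):
  [∞, 12, -∞]
  [-∞, ∞, 43]
  [32, 51, ∞]
D(1):
  [∞, 12, -∞]
  [-∞, ∞, 43]
  [32, 51, ∞]
D(2):
  [∞, 12, 12]
  [-∞, ∞, 43]
  [32, 51, ∞]
D(3):
  [∞, 12, 12]
  [32, ∞, 43]
  [32, 51, ∞]
Answer: W*[0][2] = 12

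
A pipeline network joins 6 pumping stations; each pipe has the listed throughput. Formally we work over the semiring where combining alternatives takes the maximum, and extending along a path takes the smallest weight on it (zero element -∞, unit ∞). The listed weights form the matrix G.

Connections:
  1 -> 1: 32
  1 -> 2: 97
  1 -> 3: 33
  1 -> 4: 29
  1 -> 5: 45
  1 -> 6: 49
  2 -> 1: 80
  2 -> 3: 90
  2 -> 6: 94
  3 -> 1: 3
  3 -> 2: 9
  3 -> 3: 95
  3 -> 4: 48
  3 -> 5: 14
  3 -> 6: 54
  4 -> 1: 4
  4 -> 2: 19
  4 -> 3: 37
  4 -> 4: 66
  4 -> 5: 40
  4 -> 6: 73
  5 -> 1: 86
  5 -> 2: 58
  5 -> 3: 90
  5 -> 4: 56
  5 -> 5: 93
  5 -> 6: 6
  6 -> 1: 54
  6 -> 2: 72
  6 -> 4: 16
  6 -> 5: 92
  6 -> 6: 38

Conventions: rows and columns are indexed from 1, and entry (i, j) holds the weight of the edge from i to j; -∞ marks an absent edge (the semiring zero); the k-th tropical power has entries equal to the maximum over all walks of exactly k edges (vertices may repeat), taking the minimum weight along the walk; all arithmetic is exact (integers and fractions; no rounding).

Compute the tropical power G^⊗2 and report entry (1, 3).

G^⊗2:
  [80, 49, 90, 45, 49, 94]
  [54, 80, 90, 48, 92, 54]
  [54, 54, 95, 48, 54, 54]
  [54, 72, 40, 66, 73, 66]
  [86, 86, 90, 56, 93, 58]
  [86, 58, 90, 56, 92, 72]
Key observation: the optimum is the walk 1->2->3, with weight 97 min 90 = 90.
Optimal value attained by: walk 1->2->3.
Answer: (G^⊗2)[1][3] = 90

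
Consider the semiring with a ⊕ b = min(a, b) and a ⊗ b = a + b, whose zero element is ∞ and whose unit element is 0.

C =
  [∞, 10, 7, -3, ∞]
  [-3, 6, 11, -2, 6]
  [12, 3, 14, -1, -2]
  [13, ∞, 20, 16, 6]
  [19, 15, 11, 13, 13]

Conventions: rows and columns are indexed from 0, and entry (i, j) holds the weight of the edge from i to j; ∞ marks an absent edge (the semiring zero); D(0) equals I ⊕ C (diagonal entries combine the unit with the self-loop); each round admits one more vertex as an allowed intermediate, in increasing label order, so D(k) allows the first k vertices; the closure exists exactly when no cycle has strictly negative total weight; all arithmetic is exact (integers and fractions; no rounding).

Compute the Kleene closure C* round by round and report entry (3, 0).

D(0):
  [0, 10, 7, -3, ∞]
  [-3, 0, 11, -2, 6]
  [12, 3, 0, -1, -2]
  [13, ∞, 20, 0, 6]
  [19, 15, 11, 13, 0]
D(1):
  [0, 10, 7, -3, ∞]
  [-3, 0, 4, -6, 6]
  [12, 3, 0, -1, -2]
  [13, 23, 20, 0, 6]
  [19, 15, 11, 13, 0]
D(2):
  [0, 10, 7, -3, 16]
  [-3, 0, 4, -6, 6]
  [0, 3, 0, -3, -2]
  [13, 23, 20, 0, 6]
  [12, 15, 11, 9, 0]
D(3):
  [0, 10, 7, -3, 5]
  [-3, 0, 4, -6, 2]
  [0, 3, 0, -3, -2]
  [13, 23, 20, 0, 6]
  [11, 14, 11, 8, 0]
D(4):
  [0, 10, 7, -3, 3]
  [-3, 0, 4, -6, 0]
  [0, 3, 0, -3, -2]
  [13, 23, 20, 0, 6]
  [11, 14, 11, 8, 0]
D(5):
  [0, 10, 7, -3, 3]
  [-3, 0, 4, -6, 0]
  [0, 3, 0, -3, -2]
  [13, 20, 17, 0, 6]
  [11, 14, 11, 8, 0]
Answer: C*[3][0] = 13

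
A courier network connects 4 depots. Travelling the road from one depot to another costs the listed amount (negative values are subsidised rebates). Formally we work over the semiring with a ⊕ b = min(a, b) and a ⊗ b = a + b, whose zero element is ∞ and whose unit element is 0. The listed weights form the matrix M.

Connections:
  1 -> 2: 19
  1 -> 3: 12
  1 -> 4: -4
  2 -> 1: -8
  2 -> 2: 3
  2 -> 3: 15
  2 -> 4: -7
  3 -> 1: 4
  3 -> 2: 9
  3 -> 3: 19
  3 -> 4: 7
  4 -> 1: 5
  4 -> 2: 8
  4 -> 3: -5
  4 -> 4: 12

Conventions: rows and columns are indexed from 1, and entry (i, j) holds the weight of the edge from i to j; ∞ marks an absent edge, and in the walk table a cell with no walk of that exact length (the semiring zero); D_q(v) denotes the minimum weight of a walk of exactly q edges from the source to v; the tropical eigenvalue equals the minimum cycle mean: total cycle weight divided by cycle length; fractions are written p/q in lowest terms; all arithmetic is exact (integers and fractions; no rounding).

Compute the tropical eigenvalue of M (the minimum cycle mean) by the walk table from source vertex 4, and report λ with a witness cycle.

q=0: [∞, ∞, ∞, 0]
q=1: [5, 8, -5, 12]
q=2: [-1, 4, 7, 1]
q=3: [-4, 7, -4, -5]
q=4: [-1, 3, -10, -8]
Optimal cycle mean attained by: cycle 1->4->3->2->1, total (-4) + (-5) + 9 + (-8), length 4.
Answer: λ = -2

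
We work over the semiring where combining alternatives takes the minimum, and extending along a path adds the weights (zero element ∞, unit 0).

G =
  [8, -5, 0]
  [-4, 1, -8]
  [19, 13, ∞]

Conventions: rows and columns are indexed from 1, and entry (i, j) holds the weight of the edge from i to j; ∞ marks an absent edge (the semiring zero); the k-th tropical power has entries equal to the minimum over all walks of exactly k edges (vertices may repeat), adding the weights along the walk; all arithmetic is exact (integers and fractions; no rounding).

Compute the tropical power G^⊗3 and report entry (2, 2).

G^⊗2:
  [-9, -4, -13]
  [-3, -9, -7]
  [9, 14, 5]
G^⊗3:
  [-8, -14, -12]
  [-13, -8, -17]
  [10, 4, 6]
Key observation: the optimum is the walk 2->1->2->2, with weight (-4) + (-5) + 1 = -8.
Optimal value attained by: walk 2->1->2->2.
Answer: (G^⊗3)[2][2] = -8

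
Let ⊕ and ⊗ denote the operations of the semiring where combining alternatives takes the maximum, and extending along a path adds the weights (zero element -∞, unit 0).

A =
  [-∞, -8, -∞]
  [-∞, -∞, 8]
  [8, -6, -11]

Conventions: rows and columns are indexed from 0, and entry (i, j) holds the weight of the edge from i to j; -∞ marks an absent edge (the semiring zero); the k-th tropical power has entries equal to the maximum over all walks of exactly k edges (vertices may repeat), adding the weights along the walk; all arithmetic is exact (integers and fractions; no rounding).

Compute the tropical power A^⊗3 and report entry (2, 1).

A^⊗2:
  [-∞, -∞, 0]
  [16, 2, -3]
  [-3, 0, 2]
A^⊗3:
  [8, -6, -11]
  [5, 8, 10]
  [10, -4, 8]
Key observation: the optimum is the walk 2->1->2->1, with weight (-6) + 8 + (-6) = -4.
Optimal value attained by: walk 2->1->2->1.
Answer: (A^⊗3)[2][1] = -4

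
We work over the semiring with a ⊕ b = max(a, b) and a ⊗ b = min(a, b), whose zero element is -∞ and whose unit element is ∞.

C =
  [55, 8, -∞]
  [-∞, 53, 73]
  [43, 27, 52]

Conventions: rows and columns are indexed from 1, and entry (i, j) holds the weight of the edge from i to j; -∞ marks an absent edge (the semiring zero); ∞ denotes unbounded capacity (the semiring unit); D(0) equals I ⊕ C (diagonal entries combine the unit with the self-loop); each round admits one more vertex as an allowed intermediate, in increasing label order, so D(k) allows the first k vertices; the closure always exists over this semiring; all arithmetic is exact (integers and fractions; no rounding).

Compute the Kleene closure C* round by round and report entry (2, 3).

D(0):
  [∞, 8, -∞]
  [-∞, ∞, 73]
  [43, 27, ∞]
D(1):
  [∞, 8, -∞]
  [-∞, ∞, 73]
  [43, 27, ∞]
D(2):
  [∞, 8, 8]
  [-∞, ∞, 73]
  [43, 27, ∞]
D(3):
  [∞, 8, 8]
  [43, ∞, 73]
  [43, 27, ∞]
Answer: C*[2][3] = 73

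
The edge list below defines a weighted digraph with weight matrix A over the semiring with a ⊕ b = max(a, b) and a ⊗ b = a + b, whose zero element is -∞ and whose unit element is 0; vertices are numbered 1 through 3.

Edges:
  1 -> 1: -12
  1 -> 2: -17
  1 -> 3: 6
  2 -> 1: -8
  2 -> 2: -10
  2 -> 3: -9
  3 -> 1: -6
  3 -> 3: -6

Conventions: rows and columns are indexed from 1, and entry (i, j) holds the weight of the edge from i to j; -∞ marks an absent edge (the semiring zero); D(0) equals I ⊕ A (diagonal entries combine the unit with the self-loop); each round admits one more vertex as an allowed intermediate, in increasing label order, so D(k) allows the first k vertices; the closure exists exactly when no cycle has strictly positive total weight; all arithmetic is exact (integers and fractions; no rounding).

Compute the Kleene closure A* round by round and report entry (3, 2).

D(0):
  [0, -17, 6]
  [-8, 0, -9]
  [-6, -∞, 0]
D(1):
  [0, -17, 6]
  [-8, 0, -2]
  [-6, -23, 0]
D(2):
  [0, -17, 6]
  [-8, 0, -2]
  [-6, -23, 0]
D(3):
  [0, -17, 6]
  [-8, 0, -2]
  [-6, -23, 0]
Answer: A*[3][2] = -23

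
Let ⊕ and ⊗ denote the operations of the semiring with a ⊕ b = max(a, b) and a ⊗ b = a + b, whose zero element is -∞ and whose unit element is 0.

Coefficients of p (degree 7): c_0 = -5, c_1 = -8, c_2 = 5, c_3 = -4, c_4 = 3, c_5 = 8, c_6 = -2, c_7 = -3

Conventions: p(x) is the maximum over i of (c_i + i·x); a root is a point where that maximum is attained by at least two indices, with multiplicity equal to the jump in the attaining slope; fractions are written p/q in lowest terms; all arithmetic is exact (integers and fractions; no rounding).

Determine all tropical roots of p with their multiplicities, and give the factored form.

hull edge (i=0, c=-5) to (i=2, c=5): slope 5, span 2
hull edge (i=2, c=5) to (i=5, c=8): slope 1, span 3
hull edge (i=5, c=8) to (i=7, c=-3): slope -11/2, span 2
Factored form: p(x) = -3 ⊗ (x ⊕ (-5)) ⊗ (x ⊕ (-5)) ⊗ (x ⊕ (-1)) ⊗ (x ⊕ (-1)) ⊗ (x ⊕ (-1)) ⊗ (x ⊕ 11/2) ⊗ (x ⊕ 11/2)
Answer: roots = -5 (mult 2), -1 (mult 3), 11/2 (mult 2)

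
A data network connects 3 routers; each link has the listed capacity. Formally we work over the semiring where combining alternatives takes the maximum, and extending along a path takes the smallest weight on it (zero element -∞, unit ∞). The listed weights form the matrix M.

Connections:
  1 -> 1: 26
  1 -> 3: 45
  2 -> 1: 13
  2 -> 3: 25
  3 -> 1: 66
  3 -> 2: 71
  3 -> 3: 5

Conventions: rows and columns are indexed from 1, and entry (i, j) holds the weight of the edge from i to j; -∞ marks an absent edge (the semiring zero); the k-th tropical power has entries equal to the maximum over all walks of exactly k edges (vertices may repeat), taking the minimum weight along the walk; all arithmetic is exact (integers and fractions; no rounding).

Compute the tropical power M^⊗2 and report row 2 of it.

M^⊗2:
  [45, 45, 26]
  [25, 25, 13]
  [26, 5, 45]
Answer: row 2 of M^⊗2 = [25, 25, 13]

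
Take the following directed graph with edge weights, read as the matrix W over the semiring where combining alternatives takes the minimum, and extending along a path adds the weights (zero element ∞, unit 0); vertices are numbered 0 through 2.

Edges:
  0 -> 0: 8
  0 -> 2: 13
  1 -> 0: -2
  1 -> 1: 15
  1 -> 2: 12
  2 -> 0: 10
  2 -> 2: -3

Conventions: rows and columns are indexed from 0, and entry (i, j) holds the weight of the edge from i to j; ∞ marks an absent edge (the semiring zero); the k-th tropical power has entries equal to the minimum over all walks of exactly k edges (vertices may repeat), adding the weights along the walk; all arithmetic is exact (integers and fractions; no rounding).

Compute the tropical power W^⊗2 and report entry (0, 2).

W^⊗2:
  [16, ∞, 10]
  [6, 30, 9]
  [7, ∞, -6]
Key observation: the optimum is the walk 0->2->2, with weight 13 + (-3) = 10.
Optimal value attained by: walk 0->2->2.
Answer: (W^⊗2)[0][2] = 10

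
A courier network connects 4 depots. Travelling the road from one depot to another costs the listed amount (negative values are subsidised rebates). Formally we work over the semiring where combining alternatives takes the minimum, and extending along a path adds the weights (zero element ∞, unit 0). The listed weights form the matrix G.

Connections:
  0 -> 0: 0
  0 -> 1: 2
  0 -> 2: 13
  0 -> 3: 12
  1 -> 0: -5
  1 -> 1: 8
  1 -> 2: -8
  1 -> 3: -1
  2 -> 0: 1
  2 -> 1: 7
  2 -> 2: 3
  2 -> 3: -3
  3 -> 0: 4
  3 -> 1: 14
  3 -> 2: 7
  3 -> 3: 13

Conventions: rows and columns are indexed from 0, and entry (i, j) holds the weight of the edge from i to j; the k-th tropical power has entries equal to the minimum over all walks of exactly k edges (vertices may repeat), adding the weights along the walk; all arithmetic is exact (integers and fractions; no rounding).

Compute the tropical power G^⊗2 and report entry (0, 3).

G^⊗2:
  [-3, 2, -6, 1]
  [-7, -3, -5, -11]
  [1, 3, -1, 0]
  [4, 6, 6, 4]
Key observation: the optimum is the walk 0->1->3, with weight 2 + (-1) = 1.
Optimal value attained by: walk 0->1->3.
Answer: (G^⊗2)[0][3] = 1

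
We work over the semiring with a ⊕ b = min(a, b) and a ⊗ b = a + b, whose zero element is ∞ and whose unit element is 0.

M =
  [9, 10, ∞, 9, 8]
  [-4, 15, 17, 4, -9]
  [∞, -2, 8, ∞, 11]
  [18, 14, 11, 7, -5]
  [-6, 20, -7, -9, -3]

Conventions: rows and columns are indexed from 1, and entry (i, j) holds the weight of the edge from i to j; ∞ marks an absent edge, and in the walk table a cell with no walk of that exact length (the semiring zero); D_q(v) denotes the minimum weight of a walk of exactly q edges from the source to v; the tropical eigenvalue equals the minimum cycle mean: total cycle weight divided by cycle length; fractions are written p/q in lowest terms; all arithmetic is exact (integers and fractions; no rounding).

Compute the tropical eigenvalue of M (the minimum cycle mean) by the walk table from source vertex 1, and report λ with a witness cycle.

q=0: [0, ∞, ∞, ∞, ∞]
q=1: [9, 10, ∞, 9, 8]
q=2: [2, 19, 1, -1, 1]
q=3: [-5, -1, -6, -8, -6]
q=4: [-12, -8, -13, -15, -13]
q=5: [-19, -15, -20, -22, -20]
Optimal cycle mean attained by: cycle 4->5->4, total (-5) + (-9), length 2.
Answer: λ = -7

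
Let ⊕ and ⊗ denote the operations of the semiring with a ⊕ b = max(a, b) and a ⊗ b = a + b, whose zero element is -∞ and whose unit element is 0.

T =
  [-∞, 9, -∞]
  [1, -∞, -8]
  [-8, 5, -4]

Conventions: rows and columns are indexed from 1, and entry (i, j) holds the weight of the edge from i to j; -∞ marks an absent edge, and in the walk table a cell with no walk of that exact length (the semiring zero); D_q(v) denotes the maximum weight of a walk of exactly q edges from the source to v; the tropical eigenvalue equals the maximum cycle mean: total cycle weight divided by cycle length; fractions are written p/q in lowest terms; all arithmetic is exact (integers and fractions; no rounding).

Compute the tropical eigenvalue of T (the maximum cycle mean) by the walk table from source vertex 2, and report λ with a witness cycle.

q=0: [-∞, 0, -∞]
q=1: [1, -∞, -8]
q=2: [-16, 10, -12]
q=3: [11, -7, 2]
Optimal cycle mean attained by: cycle 1->2->1, total 9 + 1, length 2.
Answer: λ = 5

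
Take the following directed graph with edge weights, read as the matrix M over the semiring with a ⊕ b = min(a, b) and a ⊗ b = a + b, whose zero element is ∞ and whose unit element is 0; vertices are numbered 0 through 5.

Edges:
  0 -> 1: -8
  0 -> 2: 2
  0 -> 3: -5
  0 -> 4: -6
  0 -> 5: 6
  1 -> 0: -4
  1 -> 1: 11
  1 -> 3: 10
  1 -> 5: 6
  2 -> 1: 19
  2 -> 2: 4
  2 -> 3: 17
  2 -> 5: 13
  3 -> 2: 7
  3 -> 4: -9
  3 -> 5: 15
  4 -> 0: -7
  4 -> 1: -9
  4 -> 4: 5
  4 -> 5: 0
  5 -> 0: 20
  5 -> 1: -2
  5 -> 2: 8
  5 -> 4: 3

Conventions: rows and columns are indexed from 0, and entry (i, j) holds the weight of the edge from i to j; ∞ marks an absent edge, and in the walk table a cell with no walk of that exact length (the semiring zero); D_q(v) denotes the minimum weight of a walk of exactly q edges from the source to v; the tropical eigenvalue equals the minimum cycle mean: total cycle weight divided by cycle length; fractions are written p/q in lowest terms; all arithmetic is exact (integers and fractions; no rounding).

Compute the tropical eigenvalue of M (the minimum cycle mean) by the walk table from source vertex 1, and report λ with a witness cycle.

q=0: [∞, 0, ∞, ∞, ∞, ∞]
q=1: [-4, 11, ∞, 10, ∞, 6]
q=2: [7, -12, -2, -9, -10, 2]
q=3: [-17, -19, -2, -2, -18, -10]
q=4: [-25, -27, -15, -22, -23, -18]
q=5: [-31, -33, -23, -30, -31, -23]
q=6: [-38, -40, -29, -36, -39, -31]
Optimal cycle mean attained by: cycle 0->3->4->0, total (-5) + (-9) + (-7), length 3.
Answer: λ = -7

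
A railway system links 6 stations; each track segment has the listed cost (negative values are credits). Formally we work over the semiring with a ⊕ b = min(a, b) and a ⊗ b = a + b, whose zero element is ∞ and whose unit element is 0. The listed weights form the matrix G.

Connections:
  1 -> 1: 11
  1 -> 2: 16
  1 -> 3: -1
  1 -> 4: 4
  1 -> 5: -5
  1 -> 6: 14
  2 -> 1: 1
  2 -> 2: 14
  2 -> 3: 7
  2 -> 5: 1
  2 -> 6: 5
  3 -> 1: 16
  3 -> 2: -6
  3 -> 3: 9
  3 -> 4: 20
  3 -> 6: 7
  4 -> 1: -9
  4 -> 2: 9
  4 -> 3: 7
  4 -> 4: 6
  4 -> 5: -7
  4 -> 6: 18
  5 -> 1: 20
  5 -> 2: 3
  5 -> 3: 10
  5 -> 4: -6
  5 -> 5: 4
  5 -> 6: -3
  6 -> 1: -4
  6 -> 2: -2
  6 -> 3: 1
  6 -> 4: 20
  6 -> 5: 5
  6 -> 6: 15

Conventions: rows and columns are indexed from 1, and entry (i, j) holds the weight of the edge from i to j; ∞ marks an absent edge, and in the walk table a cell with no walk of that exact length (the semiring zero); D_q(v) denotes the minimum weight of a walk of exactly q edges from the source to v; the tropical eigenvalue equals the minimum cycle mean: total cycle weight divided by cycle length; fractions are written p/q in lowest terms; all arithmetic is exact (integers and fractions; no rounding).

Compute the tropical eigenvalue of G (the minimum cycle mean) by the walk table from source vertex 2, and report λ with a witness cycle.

q=0: [∞, 0, ∞, ∞, ∞, ∞]
q=1: [1, 14, 7, ∞, 1, 5]
q=2: [1, 1, 0, -5, -4, -2]
q=3: [-14, -6, -1, -10, -12, -7]
q=4: [-19, -9, -15, -18, -19, -15]
q=5: [-27, -21, -20, -25, -25, -22]
q=6: [-34, -26, -28, -31, -32, -28]
Optimal cycle mean attained by: cycle 1->5->4->1, total (-5) + (-6) + (-9), length 3.
Answer: λ = -20/3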